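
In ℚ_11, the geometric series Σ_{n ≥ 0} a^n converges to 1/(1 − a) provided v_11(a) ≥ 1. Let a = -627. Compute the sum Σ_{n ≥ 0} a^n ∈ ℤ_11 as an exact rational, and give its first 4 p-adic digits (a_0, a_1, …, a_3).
Σ a^n = 1/(1 − a) = 1/628;  first 4 digits = (1, 9, 9, 0)

v_11(a) = 1 ≥ 1, so the series converges in ℤ_11 to 1/(1 − a) = 1/(1 − (-627)) = 1/628. Expand this rational in ℤ_11: compute digits iteratively via d_i = x_i mod 11, x_{i+1} = (x_i − d_i)/11. The first 4 digits are (1, 9, 9, 0).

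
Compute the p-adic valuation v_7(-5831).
v_7(-5831) = 3

v_7(n) is the largest exponent k such that 7^k divides n. Factor out: -5831 = -7^3 · 17. (Sign doesn't affect v_p.) So v_7(-5831) = 3.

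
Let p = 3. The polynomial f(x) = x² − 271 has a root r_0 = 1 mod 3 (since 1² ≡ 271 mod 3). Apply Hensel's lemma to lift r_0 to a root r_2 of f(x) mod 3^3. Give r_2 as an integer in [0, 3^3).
r_2 = 1 (mod 27)

Hensel's recurrence: r_{i+1} = r_i − f(r_i)·(f′(r_i))^{-1} mod 3^{i+2}, with f′(x) = 2x. Iterate:
  r_0 = 1 (mod 3)
  r_1 = 1 (mod 9)
  r_2 = 1 (mod 27)
Final: r_2 = 1, and one checks f(r_2) ≡ 0 mod 3^3.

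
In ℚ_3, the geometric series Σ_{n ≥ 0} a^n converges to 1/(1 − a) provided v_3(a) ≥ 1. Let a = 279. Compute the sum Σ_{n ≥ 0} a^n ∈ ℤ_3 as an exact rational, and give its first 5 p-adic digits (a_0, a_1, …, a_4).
Σ a^n = 1/(1 − a) = -1/278;  first 5 digits = (1, 0, 1, 1, 1)

v_3(a) = 2 ≥ 1, so the series converges in ℤ_3 to 1/(1 − a) = 1/(1 − 279) = -1/278. Expand this rational in ℤ_3: compute digits iteratively via d_i = x_i mod 3, x_{i+1} = (x_i − d_i)/3. The first 5 digits are (1, 0, 1, 1, 1).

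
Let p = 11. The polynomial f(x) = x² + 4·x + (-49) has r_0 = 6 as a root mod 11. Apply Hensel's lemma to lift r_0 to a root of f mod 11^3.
r_2 = 391 (mod 1331)

Hensel: r_{i+1} = r_i − f(r_i)·(f′(r_i))^{-1} mod 11^{i+2}, f′(x) = 2x + 4. Iterate:
  r_0 = 6 (mod 11)
  r_1 = 28 (mod 121)
  r_2 = 391 (mod 1331)
Final: r = 391 satisfies f(r) ≡ 0 mod 11^3.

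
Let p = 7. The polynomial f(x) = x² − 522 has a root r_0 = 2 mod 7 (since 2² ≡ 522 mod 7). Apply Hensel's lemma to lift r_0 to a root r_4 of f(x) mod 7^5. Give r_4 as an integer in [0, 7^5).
r_4 = 15640 (mod 16807)

Hensel's recurrence: r_{i+1} = r_i − f(r_i)·(f′(r_i))^{-1} mod 7^{i+2}, with f′(x) = 2x. Iterate:
  r_0 = 2 (mod 7)
  r_1 = 9 (mod 49)
  r_2 = 205 (mod 343)
  r_3 = 1234 (mod 2401)
  r_4 = 15640 (mod 16807)
Final: r_4 = 15640, and one checks f(r_4) ≡ 0 mod 7^5.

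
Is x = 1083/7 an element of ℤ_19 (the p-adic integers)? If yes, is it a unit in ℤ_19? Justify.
x ∈ ℤ_19 but not a unit; v_19(x) = 2 > 0

ℤ_19 = {x ∈ ℚ_19 : v_19(x) ≥ 0} and ℤ_19^× = {x ∈ ℤ_19 : v_19(x) = 0}. Here v_19(1083/7) = v_19(num) − v_19(den) = 2; compare against these criteria.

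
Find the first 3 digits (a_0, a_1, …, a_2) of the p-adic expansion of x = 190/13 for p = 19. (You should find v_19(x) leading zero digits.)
(a_0, …, a_2) = (0, 11, 17)

v_19(190/13) = 1, so a_0 = ... = a_0 = 0. Factor out: x = 19^1 · u with u = 10/13 a unit in ℤ_19. Expand u iteratively via a_{v+i} = u_i mod 19, u_{i+1} = (u_i − a_{v+i})/19:
  u_0 = 10/13;  a_1 = 11;  u_1 = (u_0 − 11)/19 = -7/13
  u_1 = -7/13;  a_2 = 17;  u_2 = (u_1 − 17)/19 = -12/13
Digits: (0, 11, 17).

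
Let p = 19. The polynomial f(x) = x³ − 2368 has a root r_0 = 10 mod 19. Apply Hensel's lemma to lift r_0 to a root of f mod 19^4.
r_3 = 103275 (mod 130321)

Hensel: r_{i+1} = r_i − f(r_i)/f′(r_i) mod 19^{i+2}, where f′(x) = 3x². Iterate:
  r_0 = 10 (mod 19)
  r_1 = 29 (mod 361)
  r_2 = 390 (mod 6859)
  r_3 = 103275 (mod 130321)
Final: r = 103275 with f(r) ≡ 0 mod 19^4.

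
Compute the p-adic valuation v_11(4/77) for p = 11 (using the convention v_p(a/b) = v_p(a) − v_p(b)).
v_11(4/77) = -1

Factor powers of 11 from the numerator and denominator of the reduced fraction: 4 = 11^0 · 4 and 77 = 11^1 · 7. Apply v_p(a/b) = v_p(a) − v_p(b): v_11(4/77) = 0 − 1 = -1.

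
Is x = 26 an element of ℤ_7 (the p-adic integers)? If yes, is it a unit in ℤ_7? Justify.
x ∈ ℤ_7^× (unit); v_7(x) = 0

ℤ_7 = {x ∈ ℚ_7 : v_7(x) ≥ 0} and ℤ_7^× = {x ∈ ℤ_7 : v_7(x) = 0}. Here v_7(26) = v_7(num) − v_7(den) = 0; compare against these criteria.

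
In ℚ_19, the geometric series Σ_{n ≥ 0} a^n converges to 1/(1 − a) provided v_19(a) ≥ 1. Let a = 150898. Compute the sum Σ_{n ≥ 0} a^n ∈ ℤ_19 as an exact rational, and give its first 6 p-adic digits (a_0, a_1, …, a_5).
Σ a^n = 1/(1 − a) = -1/150897;  first 6 digits = (1, 0, 0, 3, 1, 0)

v_19(a) = 3 ≥ 1, so the series converges in ℤ_19 to 1/(1 − a) = 1/(1 − 150898) = -1/150897. Expand this rational in ℤ_19: compute digits iteratively via d_i = x_i mod 19, x_{i+1} = (x_i − d_i)/19. The first 6 digits are (1, 0, 0, 3, 1, 0).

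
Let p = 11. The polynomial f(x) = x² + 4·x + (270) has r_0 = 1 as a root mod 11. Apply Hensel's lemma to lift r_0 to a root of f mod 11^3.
r_2 = 782 (mod 1331)

Hensel: r_{i+1} = r_i − f(r_i)·(f′(r_i))^{-1} mod 11^{i+2}, f′(x) = 2x + 4. Iterate:
  r_0 = 1 (mod 11)
  r_1 = 56 (mod 121)
  r_2 = 782 (mod 1331)
Final: r = 782 satisfies f(r) ≡ 0 mod 11^3.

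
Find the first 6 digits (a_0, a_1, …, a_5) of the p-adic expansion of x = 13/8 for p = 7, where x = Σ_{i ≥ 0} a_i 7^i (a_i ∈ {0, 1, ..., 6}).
(a_0, …, a_5) = (6, 2, 4, 2, 4, 2)

v_7(13/8) = 0 (numerator and denominator both coprime to 7), so x ∈ ℤ_7^×. Compute digits iteratively via a_i = x_i mod 7, x_{i+1} = (x_i − a_i)/7, with x_0 = x:
  x_0 = 13/8;  a_0 = 6;  x_1 = (x_0 − 6)/7 = -5/8
  x_1 = -5/8;  a_1 = 2;  x_2 = (x_1 − 2)/7 = -3/8
  x_2 = -3/8;  a_2 = 4;  x_3 = (x_2 − 4)/7 = -5/8
  x_3 = -5/8;  a_3 = 2;  x_4 = (x_3 − 2)/7 = -3/8
  x_4 = -3/8;  a_4 = 4;  x_5 = (x_4 − 4)/7 = -5/8
  x_5 = -5/8;  a_5 = 2;  x_6 = (x_5 − 2)/7 = -3/8
Digits: (6, 2, 4, 2, 4, 2).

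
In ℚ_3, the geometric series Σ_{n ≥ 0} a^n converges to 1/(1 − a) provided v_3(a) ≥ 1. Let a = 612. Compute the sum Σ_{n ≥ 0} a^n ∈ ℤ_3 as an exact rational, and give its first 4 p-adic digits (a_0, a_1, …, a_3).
Σ a^n = 1/(1 − a) = -1/611;  first 4 digits = (1, 0, 2, 1)

v_3(a) = 2 ≥ 1, so the series converges in ℤ_3 to 1/(1 − a) = 1/(1 − 612) = -1/611. Expand this rational in ℤ_3: compute digits iteratively via d_i = x_i mod 3, x_{i+1} = (x_i − d_i)/3. The first 4 digits are (1, 0, 2, 1).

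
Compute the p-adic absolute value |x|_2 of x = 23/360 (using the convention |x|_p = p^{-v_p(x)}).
|23/360|_2 = 8

Step 1 — compute v_2(x) by factoring powers of 2 out of the numerator and denominator: v_2(23/360) = -3. Step 2 — apply |x|_p = p^{-v_p(x)} = 2^{3} = 8.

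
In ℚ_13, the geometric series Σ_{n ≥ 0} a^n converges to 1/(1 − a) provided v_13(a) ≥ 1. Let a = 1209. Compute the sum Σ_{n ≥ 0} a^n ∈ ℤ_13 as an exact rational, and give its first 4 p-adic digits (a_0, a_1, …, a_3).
Σ a^n = 1/(1 − a) = -1/1208;  first 4 digits = (1, 2, 11, 10)

v_13(a) = 1 ≥ 1, so the series converges in ℤ_13 to 1/(1 − a) = 1/(1 − 1209) = -1/1208. Expand this rational in ℤ_13: compute digits iteratively via d_i = x_i mod 13, x_{i+1} = (x_i − d_i)/13. The first 4 digits are (1, 2, 11, 10).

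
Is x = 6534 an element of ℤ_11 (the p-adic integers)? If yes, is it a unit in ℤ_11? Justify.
x ∈ ℤ_11 but not a unit; v_11(x) = 2 > 0

ℤ_11 = {x ∈ ℚ_11 : v_11(x) ≥ 0} and ℤ_11^× = {x ∈ ℤ_11 : v_11(x) = 0}. Here v_11(6534) = v_11(num) − v_11(den) = 2; compare against these criteria.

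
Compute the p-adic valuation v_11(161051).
v_11(161051) = 5

v_11(n) is the largest exponent k such that 11^k divides n. Factor out: 161051 = 11^5 · 1. (Sign doesn't affect v_p.) So v_11(161051) = 5.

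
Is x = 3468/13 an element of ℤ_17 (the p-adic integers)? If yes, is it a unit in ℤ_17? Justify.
x ∈ ℤ_17 but not a unit; v_17(x) = 2 > 0

ℤ_17 = {x ∈ ℚ_17 : v_17(x) ≥ 0} and ℤ_17^× = {x ∈ ℤ_17 : v_17(x) = 0}. Here v_17(3468/13) = v_17(num) − v_17(den) = 2; compare against these criteria.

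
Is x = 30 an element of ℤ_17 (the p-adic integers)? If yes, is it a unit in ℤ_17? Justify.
x ∈ ℤ_17^× (unit); v_17(x) = 0

ℤ_17 = {x ∈ ℚ_17 : v_17(x) ≥ 0} and ℤ_17^× = {x ∈ ℤ_17 : v_17(x) = 0}. Here v_17(30) = v_17(num) − v_17(den) = 0; compare against these criteria.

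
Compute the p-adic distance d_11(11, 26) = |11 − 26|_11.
d_11(11, 26) = 1

Step 1 — x − y = 11 − 26 = -15. Step 2 — v_11(-15) = 0 (factor: -15 = −(11^0 · 15); the sign does not affect v_p). Step 3 — |x − y|_11 = 11^{0} = 1.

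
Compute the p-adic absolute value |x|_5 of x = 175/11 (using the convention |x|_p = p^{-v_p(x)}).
|175/11|_5 = 1/25

Step 1 — compute v_5(x) by factoring powers of 5 out of the numerator and denominator: v_5(175/11) = 2. Step 2 — apply |x|_p = p^{-v_p(x)} = 5^{-2} = 1/25.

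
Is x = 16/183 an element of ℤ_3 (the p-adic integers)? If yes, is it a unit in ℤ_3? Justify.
x ∉ ℤ_3 (v_3(x) = -1 < 0)

ℤ_3 = {x ∈ ℚ_3 : v_3(x) ≥ 0} and ℤ_3^× = {x ∈ ℤ_3 : v_3(x) = 0}. Here v_3(16/183) = v_3(num) − v_3(den) = -1; compare against these criteria.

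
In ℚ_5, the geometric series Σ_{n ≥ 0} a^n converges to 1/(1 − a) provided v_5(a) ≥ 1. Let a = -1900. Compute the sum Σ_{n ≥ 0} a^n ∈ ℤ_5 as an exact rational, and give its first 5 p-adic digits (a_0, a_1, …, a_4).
Σ a^n = 1/(1 − a) = 1/1901;  first 5 digits = (1, 0, 4, 4, 2)

v_5(a) = 2 ≥ 1, so the series converges in ℤ_5 to 1/(1 − a) = 1/(1 − (-1900)) = 1/1901. Expand this rational in ℤ_5: compute digits iteratively via d_i = x_i mod 5, x_{i+1} = (x_i − d_i)/5. The first 5 digits are (1, 0, 4, 4, 2).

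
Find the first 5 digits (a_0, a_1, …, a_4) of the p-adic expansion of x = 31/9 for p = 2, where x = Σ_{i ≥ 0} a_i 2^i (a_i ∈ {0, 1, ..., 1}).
(a_0, …, a_4) = (1, 1, 1, 0, 0)

v_2(31/9) = 0 (numerator and denominator both coprime to 2), so x ∈ ℤ_2^×. Compute digits iteratively via a_i = x_i mod 2, x_{i+1} = (x_i − a_i)/2, with x_0 = x:
  x_0 = 31/9;  a_0 = 1;  x_1 = (x_0 − 1)/2 = 11/9
  x_1 = 11/9;  a_1 = 1;  x_2 = (x_1 − 1)/2 = 1/9
  x_2 = 1/9;  a_2 = 1;  x_3 = (x_2 − 1)/2 = -4/9
  x_3 = -4/9;  a_3 = 0;  x_4 = (x_3 − 0)/2 = -2/9
  x_4 = -2/9;  a_4 = 0;  x_5 = (x_4 − 0)/2 = -1/9
Digits: (1, 1, 1, 0, 0).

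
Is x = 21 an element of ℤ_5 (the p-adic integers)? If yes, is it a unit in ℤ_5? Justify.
x ∈ ℤ_5^× (unit); v_5(x) = 0

ℤ_5 = {x ∈ ℚ_5 : v_5(x) ≥ 0} and ℤ_5^× = {x ∈ ℤ_5 : v_5(x) = 0}. Here v_5(21) = v_5(num) − v_5(den) = 0; compare against these criteria.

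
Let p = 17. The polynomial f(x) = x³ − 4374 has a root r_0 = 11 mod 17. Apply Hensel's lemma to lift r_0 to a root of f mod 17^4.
r_3 = 73009 (mod 83521)

Hensel: r_{i+1} = r_i − f(r_i)/f′(r_i) mod 17^{i+2}, where f′(x) = 3x². Iterate:
  r_0 = 11 (mod 17)
  r_1 = 181 (mod 289)
  r_2 = 4227 (mod 4913)
  r_3 = 73009 (mod 83521)
Final: r = 73009 with f(r) ≡ 0 mod 17^4.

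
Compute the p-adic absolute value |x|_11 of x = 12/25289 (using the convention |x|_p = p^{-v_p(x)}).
|12/25289|_11 = 1331

Step 1 — compute v_11(x) by factoring powers of 11 out of the numerator and denominator: v_11(12/25289) = -3. Step 2 — apply |x|_p = p^{-v_p(x)} = 11^{3} = 1331.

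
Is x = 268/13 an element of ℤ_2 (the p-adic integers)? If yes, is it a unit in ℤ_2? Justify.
x ∈ ℤ_2 but not a unit; v_2(x) = 2 > 0

ℤ_2 = {x ∈ ℚ_2 : v_2(x) ≥ 0} and ℤ_2^× = {x ∈ ℤ_2 : v_2(x) = 0}. Here v_2(268/13) = v_2(num) − v_2(den) = 2; compare against these criteria.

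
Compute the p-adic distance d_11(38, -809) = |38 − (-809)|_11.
d_11(38, -809) = 1/121

Step 1 — x − y = 38 − (-809) = 847. Step 2 — v_11(847) = 2 (factor: 847 = (11^2 · 7); the sign does not affect v_p). Step 3 — |x − y|_11 = 11^{-2} = 1/121.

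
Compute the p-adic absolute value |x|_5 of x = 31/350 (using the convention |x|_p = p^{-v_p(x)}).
|31/350|_5 = 25

Step 1 — compute v_5(x) by factoring powers of 5 out of the numerator and denominator: v_5(31/350) = -2. Step 2 — apply |x|_p = p^{-v_p(x)} = 5^{2} = 25.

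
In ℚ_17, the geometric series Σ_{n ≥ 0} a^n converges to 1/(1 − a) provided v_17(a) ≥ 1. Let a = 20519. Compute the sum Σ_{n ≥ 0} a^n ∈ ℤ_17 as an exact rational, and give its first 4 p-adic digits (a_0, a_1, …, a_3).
Σ a^n = 1/(1 − a) = -1/20518;  first 4 digits = (1, 0, 3, 4)

v_17(a) = 2 ≥ 1, so the series converges in ℤ_17 to 1/(1 − a) = 1/(1 − 20519) = -1/20518. Expand this rational in ℤ_17: compute digits iteratively via d_i = x_i mod 17, x_{i+1} = (x_i − d_i)/17. The first 4 digits are (1, 0, 3, 4).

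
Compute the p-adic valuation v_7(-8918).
v_7(-8918) = 3

v_7(n) is the largest exponent k such that 7^k divides n. Factor out: -8918 = -7^3 · 26. (Sign doesn't affect v_p.) So v_7(-8918) = 3.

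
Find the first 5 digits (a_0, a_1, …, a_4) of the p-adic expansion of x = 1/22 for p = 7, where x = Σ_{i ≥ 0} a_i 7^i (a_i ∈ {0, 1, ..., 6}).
(a_0, …, a_4) = (1, 4, 1, 2, 0)

v_7(1/22) = 0 (numerator and denominator both coprime to 7), so x ∈ ℤ_7^×. Compute digits iteratively via a_i = x_i mod 7, x_{i+1} = (x_i − a_i)/7, with x_0 = x:
  x_0 = 1/22;  a_0 = 1;  x_1 = (x_0 − 1)/7 = -3/22
  x_1 = -3/22;  a_1 = 4;  x_2 = (x_1 − 4)/7 = -13/22
  x_2 = -13/22;  a_2 = 1;  x_3 = (x_2 − 1)/7 = -5/22
  x_3 = -5/22;  a_3 = 2;  x_4 = (x_3 − 2)/7 = -7/22
  x_4 = -7/22;  a_4 = 0;  x_5 = (x_4 − 0)/7 = -1/22
Digits: (1, 4, 1, 2, 0).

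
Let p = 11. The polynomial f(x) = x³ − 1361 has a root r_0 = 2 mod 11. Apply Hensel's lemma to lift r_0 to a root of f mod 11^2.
r_1 = 24 (mod 121)

Hensel: r_{i+1} = r_i − f(r_i)/f′(r_i) mod 11^{i+2}, where f′(x) = 3x². Iterate:
  r_0 = 2 (mod 11)
  r_1 = 24 (mod 121)
Final: r = 24 with f(r) ≡ 0 mod 11^2.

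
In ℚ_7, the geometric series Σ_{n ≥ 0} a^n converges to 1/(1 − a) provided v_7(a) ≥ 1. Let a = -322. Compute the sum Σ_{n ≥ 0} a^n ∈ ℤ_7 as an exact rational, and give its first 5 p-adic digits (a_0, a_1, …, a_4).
Σ a^n = 1/(1 − a) = 1/323;  first 5 digits = (1, 3, 2, 6, 1)

v_7(a) = 1 ≥ 1, so the series converges in ℤ_7 to 1/(1 − a) = 1/(1 − (-322)) = 1/323. Expand this rational in ℤ_7: compute digits iteratively via d_i = x_i mod 7, x_{i+1} = (x_i − d_i)/7. The first 5 digits are (1, 3, 2, 6, 1).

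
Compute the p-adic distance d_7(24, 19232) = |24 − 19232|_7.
d_7(24, 19232) = 1/2401

Step 1 — x − y = 24 − 19232 = -19208. Step 2 — v_7(-19208) = 4 (factor: -19208 = −(7^4 · 8); the sign does not affect v_p). Step 3 — |x − y|_7 = 7^{-4} = 1/2401.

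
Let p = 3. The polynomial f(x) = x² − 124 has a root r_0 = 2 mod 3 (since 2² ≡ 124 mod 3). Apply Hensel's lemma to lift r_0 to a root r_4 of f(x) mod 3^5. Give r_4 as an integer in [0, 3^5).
r_4 = 104 (mod 243)

Hensel's recurrence: r_{i+1} = r_i − f(r_i)·(f′(r_i))^{-1} mod 3^{i+2}, with f′(x) = 2x. Iterate:
  r_0 = 2 (mod 3)
  r_1 = 5 (mod 9)
  r_2 = 23 (mod 27)
  r_3 = 23 (mod 81)
  r_4 = 104 (mod 243)
Final: r_4 = 104, and one checks f(r_4) ≡ 0 mod 3^5.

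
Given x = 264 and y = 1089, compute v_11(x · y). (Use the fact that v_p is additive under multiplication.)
v_11(287496) = 3

v_p(x) = 1 (factor: 264 = 11^1 · 24); v_p(y) = 2 (factor: 1089 = 11^2 · 9). Additivity: v_p(xy) = v_p(x) + v_p(y) = 1 + 2 = 3. (Direct check: xy = 287496 = 11^3 · (216).)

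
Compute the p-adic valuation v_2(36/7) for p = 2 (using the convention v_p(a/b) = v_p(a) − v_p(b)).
v_2(36/7) = 2

Factor powers of 2 from the numerator and denominator of the reduced fraction: 36 = 2^2 · 9 and 7 = 2^0 · 7. Apply v_p(a/b) = v_p(a) − v_p(b): v_2(36/7) = 2 − 0 = 2.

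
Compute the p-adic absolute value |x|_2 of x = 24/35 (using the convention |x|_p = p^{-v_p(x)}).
|24/35|_2 = 1/8

Step 1 — compute v_2(x) by factoring powers of 2 out of the numerator and denominator: v_2(24/35) = 3. Step 2 — apply |x|_p = p^{-v_p(x)} = 2^{-3} = 1/8.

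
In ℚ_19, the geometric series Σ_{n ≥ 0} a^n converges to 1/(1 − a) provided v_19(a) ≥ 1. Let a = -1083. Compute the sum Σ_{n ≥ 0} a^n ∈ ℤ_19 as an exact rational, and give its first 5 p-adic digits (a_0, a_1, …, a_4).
Σ a^n = 1/(1 − a) = 1/1084;  first 5 digits = (1, 0, 16, 18, 8)

v_19(a) = 2 ≥ 1, so the series converges in ℤ_19 to 1/(1 − a) = 1/(1 − (-1083)) = 1/1084. Expand this rational in ℤ_19: compute digits iteratively via d_i = x_i mod 19, x_{i+1} = (x_i − d_i)/19. The first 5 digits are (1, 0, 16, 18, 8).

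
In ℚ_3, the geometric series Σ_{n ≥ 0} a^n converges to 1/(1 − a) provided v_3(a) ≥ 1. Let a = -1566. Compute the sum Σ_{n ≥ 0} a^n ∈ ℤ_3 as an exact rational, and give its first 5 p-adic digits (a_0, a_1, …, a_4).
Σ a^n = 1/(1 − a) = 1/1567;  first 5 digits = (1, 0, 0, 2, 1)

v_3(a) = 3 ≥ 1, so the series converges in ℤ_3 to 1/(1 − a) = 1/(1 − (-1566)) = 1/1567. Expand this rational in ℤ_3: compute digits iteratively via d_i = x_i mod 3, x_{i+1} = (x_i − d_i)/3. The first 5 digits are (1, 0, 0, 2, 1).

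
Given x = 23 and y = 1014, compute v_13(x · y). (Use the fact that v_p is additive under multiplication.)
v_13(23322) = 2

v_p(x) = 0 (factor: 23 = 13^0 · 23); v_p(y) = 2 (factor: 1014 = 13^2 · 6). Additivity: v_p(xy) = v_p(x) + v_p(y) = 0 + 2 = 2. (Direct check: xy = 23322 = 13^2 · (138).)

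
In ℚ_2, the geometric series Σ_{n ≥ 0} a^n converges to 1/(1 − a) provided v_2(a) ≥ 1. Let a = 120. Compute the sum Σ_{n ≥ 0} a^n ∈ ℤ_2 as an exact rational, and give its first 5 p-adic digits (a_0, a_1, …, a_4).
Σ a^n = 1/(1 − a) = -1/119;  first 5 digits = (1, 0, 0, 1, 1)

v_2(a) = 3 ≥ 1, so the series converges in ℤ_2 to 1/(1 − a) = 1/(1 − 120) = -1/119. Expand this rational in ℤ_2: compute digits iteratively via d_i = x_i mod 2, x_{i+1} = (x_i − d_i)/2. The first 5 digits are (1, 0, 0, 1, 1).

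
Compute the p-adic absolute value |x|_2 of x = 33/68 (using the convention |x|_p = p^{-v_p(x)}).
|33/68|_2 = 4

Step 1 — compute v_2(x) by factoring powers of 2 out of the numerator and denominator: v_2(33/68) = -2. Step 2 — apply |x|_p = p^{-v_p(x)} = 2^{2} = 4.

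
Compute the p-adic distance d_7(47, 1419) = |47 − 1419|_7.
d_7(47, 1419) = 1/343

Step 1 — x − y = 47 − 1419 = -1372. Step 2 — v_7(-1372) = 3 (factor: -1372 = −(7^3 · 4); the sign does not affect v_p). Step 3 — |x − y|_7 = 7^{-3} = 1/343.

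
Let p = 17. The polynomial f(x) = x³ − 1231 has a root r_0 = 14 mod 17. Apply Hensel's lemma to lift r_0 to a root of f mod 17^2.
r_1 = 65 (mod 289)

Hensel: r_{i+1} = r_i − f(r_i)/f′(r_i) mod 17^{i+2}, where f′(x) = 3x². Iterate:
  r_0 = 14 (mod 17)
  r_1 = 65 (mod 289)
Final: r = 65 with f(r) ≡ 0 mod 17^2.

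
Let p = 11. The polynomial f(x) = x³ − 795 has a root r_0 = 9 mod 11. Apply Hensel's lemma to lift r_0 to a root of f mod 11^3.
r_2 = 922 (mod 1331)

Hensel: r_{i+1} = r_i − f(r_i)/f′(r_i) mod 11^{i+2}, where f′(x) = 3x². Iterate:
  r_0 = 9 (mod 11)
  r_1 = 75 (mod 121)
  r_2 = 922 (mod 1331)
Final: r = 922 with f(r) ≡ 0 mod 11^3.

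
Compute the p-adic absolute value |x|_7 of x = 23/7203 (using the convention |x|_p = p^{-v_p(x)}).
|23/7203|_7 = 2401

Step 1 — compute v_7(x) by factoring powers of 7 out of the numerator and denominator: v_7(23/7203) = -4. Step 2 — apply |x|_p = p^{-v_p(x)} = 7^{4} = 2401.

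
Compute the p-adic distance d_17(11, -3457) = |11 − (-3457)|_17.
d_17(11, -3457) = 1/289

Step 1 — x − y = 11 − (-3457) = 3468. Step 2 — v_17(3468) = 2 (factor: 3468 = (17^2 · 12); the sign does not affect v_p). Step 3 — |x − y|_17 = 17^{-2} = 1/289.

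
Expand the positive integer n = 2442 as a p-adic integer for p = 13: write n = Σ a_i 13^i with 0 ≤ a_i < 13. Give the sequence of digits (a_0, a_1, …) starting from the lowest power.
(a_0, a_1, …) = (11, 5, 1, 1)

Repeated division by 13 gives the digits low-to-high: 2442 = 11 + 5·13^1 + 1·13^2 + 1·13^3. Digit sequence: (11, 5, 1, 1).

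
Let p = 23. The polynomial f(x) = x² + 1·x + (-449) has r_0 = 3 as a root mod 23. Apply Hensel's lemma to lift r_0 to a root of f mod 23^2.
r_1 = 141 (mod 529)

Hensel: r_{i+1} = r_i − f(r_i)·(f′(r_i))^{-1} mod 23^{i+2}, f′(x) = 2x + 1. Iterate:
  r_0 = 3 (mod 23)
  r_1 = 141 (mod 529)
Final: r = 141 satisfies f(r) ≡ 0 mod 23^2.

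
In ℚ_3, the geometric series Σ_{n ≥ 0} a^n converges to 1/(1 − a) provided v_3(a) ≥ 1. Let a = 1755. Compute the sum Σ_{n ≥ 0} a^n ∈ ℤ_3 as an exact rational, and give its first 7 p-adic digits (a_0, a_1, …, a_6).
Σ a^n = 1/(1 − a) = -1/1754;  first 7 digits = (1, 0, 0, 2, 0, 1, 0)

v_3(a) = 3 ≥ 1, so the series converges in ℤ_3 to 1/(1 − a) = 1/(1 − 1755) = -1/1754. Expand this rational in ℤ_3: compute digits iteratively via d_i = x_i mod 3, x_{i+1} = (x_i − d_i)/3. The first 7 digits are (1, 0, 0, 2, 0, 1, 0).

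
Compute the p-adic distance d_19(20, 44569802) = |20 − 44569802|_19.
d_19(20, 44569802) = 1/2476099

Step 1 — x − y = 20 − 44569802 = -44569782. Step 2 — v_19(-44569782) = 5 (factor: -44569782 = −(19^5 · 18); the sign does not affect v_p). Step 3 — |x − y|_19 = 19^{-5} = 1/2476099.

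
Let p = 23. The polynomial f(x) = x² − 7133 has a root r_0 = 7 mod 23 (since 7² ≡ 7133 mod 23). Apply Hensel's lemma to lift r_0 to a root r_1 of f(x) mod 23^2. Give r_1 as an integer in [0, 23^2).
r_1 = 513 (mod 529)

Hensel's recurrence: r_{i+1} = r_i − f(r_i)·(f′(r_i))^{-1} mod 23^{i+2}, with f′(x) = 2x. Iterate:
  r_0 = 7 (mod 23)
  r_1 = 513 (mod 529)
Final: r_1 = 513, and one checks f(r_1) ≡ 0 mod 23^2.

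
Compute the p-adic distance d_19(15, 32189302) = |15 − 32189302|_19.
d_19(15, 32189302) = 1/2476099

Step 1 — x − y = 15 − 32189302 = -32189287. Step 2 — v_19(-32189287) = 5 (factor: -32189287 = −(19^5 · 13); the sign does not affect v_p). Step 3 — |x − y|_19 = 19^{-5} = 1/2476099.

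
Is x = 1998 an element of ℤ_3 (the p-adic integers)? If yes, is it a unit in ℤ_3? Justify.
x ∈ ℤ_3 but not a unit; v_3(x) = 3 > 0

ℤ_3 = {x ∈ ℚ_3 : v_3(x) ≥ 0} and ℤ_3^× = {x ∈ ℤ_3 : v_3(x) = 0}. Here v_3(1998) = v_3(num) − v_3(den) = 3; compare against these criteria.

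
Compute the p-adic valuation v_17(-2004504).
v_17(-2004504) = 4

v_17(n) is the largest exponent k such that 17^k divides n. Factor out: -2004504 = -17^4 · 24. (Sign doesn't affect v_p.) So v_17(-2004504) = 4.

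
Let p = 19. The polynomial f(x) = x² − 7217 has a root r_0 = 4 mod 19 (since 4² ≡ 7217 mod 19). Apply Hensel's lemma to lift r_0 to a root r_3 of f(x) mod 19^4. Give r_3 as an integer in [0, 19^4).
r_3 = 46706 (mod 130321)

Hensel's recurrence: r_{i+1} = r_i − f(r_i)·(f′(r_i))^{-1} mod 19^{i+2}, with f′(x) = 2x. Iterate:
  r_0 = 4 (mod 19)
  r_1 = 137 (mod 361)
  r_2 = 5552 (mod 6859)
  r_3 = 46706 (mod 130321)
Final: r_3 = 46706, and one checks f(r_3) ≡ 0 mod 19^4.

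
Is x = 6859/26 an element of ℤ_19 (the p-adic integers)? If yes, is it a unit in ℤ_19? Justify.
x ∈ ℤ_19 but not a unit; v_19(x) = 3 > 0

ℤ_19 = {x ∈ ℚ_19 : v_19(x) ≥ 0} and ℤ_19^× = {x ∈ ℤ_19 : v_19(x) = 0}. Here v_19(6859/26) = v_19(num) − v_19(den) = 3; compare against these criteria.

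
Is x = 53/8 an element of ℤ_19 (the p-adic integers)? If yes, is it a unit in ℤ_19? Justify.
x ∈ ℤ_19^× (unit); v_19(x) = 0

ℤ_19 = {x ∈ ℚ_19 : v_19(x) ≥ 0} and ℤ_19^× = {x ∈ ℤ_19 : v_19(x) = 0}. Here v_19(53/8) = v_19(num) − v_19(den) = 0; compare against these criteria.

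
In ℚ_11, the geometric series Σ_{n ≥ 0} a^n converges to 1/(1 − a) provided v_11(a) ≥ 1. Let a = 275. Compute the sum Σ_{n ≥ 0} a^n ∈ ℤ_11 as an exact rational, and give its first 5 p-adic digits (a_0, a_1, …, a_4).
Σ a^n = 1/(1 − a) = -1/274;  first 5 digits = (1, 3, 0, 7, 10)

v_11(a) = 1 ≥ 1, so the series converges in ℤ_11 to 1/(1 − a) = 1/(1 − 275) = -1/274. Expand this rational in ℤ_11: compute digits iteratively via d_i = x_i mod 11, x_{i+1} = (x_i − d_i)/11. The first 5 digits are (1, 3, 0, 7, 10).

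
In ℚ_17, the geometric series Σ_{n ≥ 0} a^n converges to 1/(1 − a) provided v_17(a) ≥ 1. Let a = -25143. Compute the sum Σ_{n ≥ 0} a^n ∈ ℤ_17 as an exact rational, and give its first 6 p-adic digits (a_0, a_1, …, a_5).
Σ a^n = 1/(1 − a) = 1/25144;  first 6 digits = (1, 0, 15, 11, 3, 3)

v_17(a) = 2 ≥ 1, so the series converges in ℤ_17 to 1/(1 − a) = 1/(1 − (-25143)) = 1/25144. Expand this rational in ℤ_17: compute digits iteratively via d_i = x_i mod 17, x_{i+1} = (x_i − d_i)/17. The first 6 digits are (1, 0, 15, 11, 3, 3).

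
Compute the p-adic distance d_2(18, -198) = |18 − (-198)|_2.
d_2(18, -198) = 1/8

Step 1 — x − y = 18 − (-198) = 216. Step 2 — v_2(216) = 3 (factor: 216 = (2^3 · 27); the sign does not affect v_p). Step 3 — |x − y|_2 = 2^{-3} = 1/8.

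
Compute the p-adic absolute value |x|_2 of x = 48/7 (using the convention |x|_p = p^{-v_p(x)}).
|48/7|_2 = 1/16

Step 1 — compute v_2(x) by factoring powers of 2 out of the numerator and denominator: v_2(48/7) = 4. Step 2 — apply |x|_p = p^{-v_p(x)} = 2^{-4} = 1/16.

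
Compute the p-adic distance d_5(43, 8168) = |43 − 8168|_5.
d_5(43, 8168) = 1/625

Step 1 — x − y = 43 − 8168 = -8125. Step 2 — v_5(-8125) = 4 (factor: -8125 = −(5^4 · 13); the sign does not affect v_p). Step 3 — |x − y|_5 = 5^{-4} = 1/625.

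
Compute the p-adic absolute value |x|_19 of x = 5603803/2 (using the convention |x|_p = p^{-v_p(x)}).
|5603803/2|_19 = 1/130321

Step 1 — compute v_19(x) by factoring powers of 19 out of the numerator and denominator: v_19(5603803/2) = 4. Step 2 — apply |x|_p = p^{-v_p(x)} = 19^{-4} = 1/130321.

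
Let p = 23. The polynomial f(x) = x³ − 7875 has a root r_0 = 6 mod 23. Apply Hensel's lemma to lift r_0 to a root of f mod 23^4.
r_3 = 274672 (mod 279841)

Hensel: r_{i+1} = r_i − f(r_i)/f′(r_i) mod 23^{i+2}, where f′(x) = 3x². Iterate:
  r_0 = 6 (mod 23)
  r_1 = 121 (mod 529)
  r_2 = 6998 (mod 12167)
  r_3 = 274672 (mod 279841)
Final: r = 274672 with f(r) ≡ 0 mod 23^4.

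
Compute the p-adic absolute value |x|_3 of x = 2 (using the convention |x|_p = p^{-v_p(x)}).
|2|_3 = 1

Step 1 — compute v_3(x) by factoring powers of 3 out of the numerator and denominator: v_3(2) = 0. Step 2 — apply |x|_p = p^{-v_p(x)} = 3^{0} = 1.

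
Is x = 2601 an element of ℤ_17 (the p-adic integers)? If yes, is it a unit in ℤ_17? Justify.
x ∈ ℤ_17 but not a unit; v_17(x) = 2 > 0

ℤ_17 = {x ∈ ℚ_17 : v_17(x) ≥ 0} and ℤ_17^× = {x ∈ ℤ_17 : v_17(x) = 0}. Here v_17(2601) = v_17(num) − v_17(den) = 2; compare against these criteria.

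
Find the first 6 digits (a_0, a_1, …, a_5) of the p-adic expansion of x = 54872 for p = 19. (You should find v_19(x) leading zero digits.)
(a_0, …, a_5) = (0, 0, 0, 8, 0, 0)

v_19(54872) = 3, so a_0 = ... = a_2 = 0. Factor out: x = 19^3 · u with u = 8 a unit in ℤ_19. Expand u iteratively via a_{v+i} = u_i mod 19, u_{i+1} = (u_i − a_{v+i})/19:
  u_0 = 8;  a_3 = 8;  u_1 = (u_0 − 8)/19 = 0
  u_1 = 0;  a_4 = 0;  u_2 = (u_1 − 0)/19 = 0
  u_2 = 0;  a_5 = 0;  u_3 = (u_2 − 0)/19 = 0
Digits: (0, 0, 0, 8, 0, 0).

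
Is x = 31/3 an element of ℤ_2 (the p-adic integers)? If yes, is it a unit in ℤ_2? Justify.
x ∈ ℤ_2^× (unit); v_2(x) = 0

ℤ_2 = {x ∈ ℚ_2 : v_2(x) ≥ 0} and ℤ_2^× = {x ∈ ℤ_2 : v_2(x) = 0}. Here v_2(31/3) = v_2(num) − v_2(den) = 0; compare against these criteria.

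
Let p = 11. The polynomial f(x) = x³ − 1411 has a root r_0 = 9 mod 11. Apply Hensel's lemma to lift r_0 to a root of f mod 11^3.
r_2 = 328 (mod 1331)

Hensel: r_{i+1} = r_i − f(r_i)/f′(r_i) mod 11^{i+2}, where f′(x) = 3x². Iterate:
  r_0 = 9 (mod 11)
  r_1 = 86 (mod 121)
  r_2 = 328 (mod 1331)
Final: r = 328 with f(r) ≡ 0 mod 11^3.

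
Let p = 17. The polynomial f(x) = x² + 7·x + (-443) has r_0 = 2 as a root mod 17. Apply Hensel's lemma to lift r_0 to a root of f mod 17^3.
r_2 = 2773 (mod 4913)

Hensel: r_{i+1} = r_i − f(r_i)·(f′(r_i))^{-1} mod 17^{i+2}, f′(x) = 2x + 7. Iterate:
  r_0 = 2 (mod 17)
  r_1 = 172 (mod 289)
  r_2 = 2773 (mod 4913)
Final: r = 2773 satisfies f(r) ≡ 0 mod 17^3.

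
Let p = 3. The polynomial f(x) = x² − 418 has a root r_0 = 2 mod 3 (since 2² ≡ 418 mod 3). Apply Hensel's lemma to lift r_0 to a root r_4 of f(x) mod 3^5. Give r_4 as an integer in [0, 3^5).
r_4 = 146 (mod 243)

Hensel's recurrence: r_{i+1} = r_i − f(r_i)·(f′(r_i))^{-1} mod 3^{i+2}, with f′(x) = 2x. Iterate:
  r_0 = 2 (mod 3)
  r_1 = 2 (mod 9)
  r_2 = 11 (mod 27)
  r_3 = 65 (mod 81)
  r_4 = 146 (mod 243)
Final: r_4 = 146, and one checks f(r_4) ≡ 0 mod 3^5.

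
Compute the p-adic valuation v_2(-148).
v_2(-148) = 2

v_2(n) is the largest exponent k such that 2^k divides n. Factor out: -148 = -2^2 · 37. (Sign doesn't affect v_p.) So v_2(-148) = 2.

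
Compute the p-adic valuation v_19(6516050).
v_19(6516050) = 4

v_19(n) is the largest exponent k such that 19^k divides n. Factor out: 6516050 = 19^4 · 50. (Sign doesn't affect v_p.) So v_19(6516050) = 4.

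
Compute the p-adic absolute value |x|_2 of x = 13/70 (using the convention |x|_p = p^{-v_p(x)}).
|13/70|_2 = 2

Step 1 — compute v_2(x) by factoring powers of 2 out of the numerator and denominator: v_2(13/70) = -1. Step 2 — apply |x|_p = p^{-v_p(x)} = 2^{1} = 2.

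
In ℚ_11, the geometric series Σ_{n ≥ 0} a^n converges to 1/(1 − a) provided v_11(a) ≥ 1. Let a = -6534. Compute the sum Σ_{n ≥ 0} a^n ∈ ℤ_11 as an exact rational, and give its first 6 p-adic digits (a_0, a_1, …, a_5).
Σ a^n = 1/(1 − a) = 1/6535;  first 6 digits = (1, 0, 1, 6, 0, 1)

v_11(a) = 2 ≥ 1, so the series converges in ℤ_11 to 1/(1 − a) = 1/(1 − (-6534)) = 1/6535. Expand this rational in ℤ_11: compute digits iteratively via d_i = x_i mod 11, x_{i+1} = (x_i − d_i)/11. The first 6 digits are (1, 0, 1, 6, 0, 1).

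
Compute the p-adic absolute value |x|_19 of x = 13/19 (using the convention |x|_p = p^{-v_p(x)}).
|13/19|_19 = 19

Step 1 — compute v_19(x) by factoring powers of 19 out of the numerator and denominator: v_19(13/19) = -1. Step 2 — apply |x|_p = p^{-v_p(x)} = 19^{1} = 19.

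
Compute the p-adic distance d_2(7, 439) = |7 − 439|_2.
d_2(7, 439) = 1/16

Step 1 — x − y = 7 − 439 = -432. Step 2 — v_2(-432) = 4 (factor: -432 = −(2^4 · 27); the sign does not affect v_p). Step 3 — |x − y|_2 = 2^{-4} = 1/16.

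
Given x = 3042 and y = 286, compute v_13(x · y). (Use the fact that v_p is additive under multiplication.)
v_13(870012) = 3

v_p(x) = 2 (factor: 3042 = 13^2 · 18); v_p(y) = 1 (factor: 286 = 13^1 · 22). Additivity: v_p(xy) = v_p(x) + v_p(y) = 2 + 1 = 3. (Direct check: xy = 870012 = 13^3 · (396).)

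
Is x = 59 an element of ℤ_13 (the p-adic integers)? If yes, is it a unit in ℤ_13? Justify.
x ∈ ℤ_13^× (unit); v_13(x) = 0

ℤ_13 = {x ∈ ℚ_13 : v_13(x) ≥ 0} and ℤ_13^× = {x ∈ ℤ_13 : v_13(x) = 0}. Here v_13(59) = v_13(num) − v_13(den) = 0; compare against these criteria.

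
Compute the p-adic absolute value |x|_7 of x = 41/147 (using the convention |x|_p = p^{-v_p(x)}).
|41/147|_7 = 49

Step 1 — compute v_7(x) by factoring powers of 7 out of the numerator and denominator: v_7(41/147) = -2. Step 2 — apply |x|_p = p^{-v_p(x)} = 7^{2} = 49.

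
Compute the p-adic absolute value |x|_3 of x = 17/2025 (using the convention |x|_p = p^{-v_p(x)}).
|17/2025|_3 = 81

Step 1 — compute v_3(x) by factoring powers of 3 out of the numerator and denominator: v_3(17/2025) = -4. Step 2 — apply |x|_p = p^{-v_p(x)} = 3^{4} = 81.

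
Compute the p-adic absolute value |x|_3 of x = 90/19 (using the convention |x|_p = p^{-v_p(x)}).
|90/19|_3 = 1/9

Step 1 — compute v_3(x) by factoring powers of 3 out of the numerator and denominator: v_3(90/19) = 2. Step 2 — apply |x|_p = p^{-v_p(x)} = 3^{-2} = 1/9.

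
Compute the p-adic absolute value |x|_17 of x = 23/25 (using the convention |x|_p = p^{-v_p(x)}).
|23/25|_17 = 1

Step 1 — compute v_17(x) by factoring powers of 17 out of the numerator and denominator: v_17(23/25) = 0. Step 2 — apply |x|_p = p^{-v_p(x)} = 17^{0} = 1.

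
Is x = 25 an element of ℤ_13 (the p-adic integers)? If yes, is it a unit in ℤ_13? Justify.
x ∈ ℤ_13^× (unit); v_13(x) = 0

ℤ_13 = {x ∈ ℚ_13 : v_13(x) ≥ 0} and ℤ_13^× = {x ∈ ℤ_13 : v_13(x) = 0}. Here v_13(25) = v_13(num) − v_13(den) = 0; compare against these criteria.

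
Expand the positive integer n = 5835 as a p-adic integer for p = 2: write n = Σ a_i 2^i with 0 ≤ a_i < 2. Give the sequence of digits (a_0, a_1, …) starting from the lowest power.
(a_0, a_1, …) = (1, 1, 0, 1, 0, 0, 1, 1, 0, 1, 1, 0, 1)

Repeated division by 2 gives the digits low-to-high: 5835 = 1 + 1·2^1 + 1·2^3 + 1·2^6 + 1·2^7 + 1·2^9 + 1·2^10 + 1·2^12. Digit sequence: (1, 1, 0, 1, 0, 0, 1, 1, 0, 1, 1, 0, 1).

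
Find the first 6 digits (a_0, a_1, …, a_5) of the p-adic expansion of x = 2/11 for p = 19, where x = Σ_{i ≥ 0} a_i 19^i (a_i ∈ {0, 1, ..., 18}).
(a_0, …, a_5) = (14, 1, 12, 8, 3, 5)

v_19(2/11) = 0 (numerator and denominator both coprime to 19), so x ∈ ℤ_19^×. Compute digits iteratively via a_i = x_i mod 19, x_{i+1} = (x_i − a_i)/19, with x_0 = x:
  x_0 = 2/11;  a_0 = 14;  x_1 = (x_0 − 14)/19 = -8/11
  x_1 = -8/11;  a_1 = 1;  x_2 = (x_1 − 1)/19 = -1/11
  x_2 = -1/11;  a_2 = 12;  x_3 = (x_2 − 12)/19 = -7/11
  x_3 = -7/11;  a_3 = 8;  x_4 = (x_3 − 8)/19 = -5/11
  x_4 = -5/11;  a_4 = 3;  x_5 = (x_4 − 3)/19 = -2/11
  x_5 = -2/11;  a_5 = 5;  x_6 = (x_5 − 5)/19 = -3/11
Digits: (14, 1, 12, 8, 3, 5).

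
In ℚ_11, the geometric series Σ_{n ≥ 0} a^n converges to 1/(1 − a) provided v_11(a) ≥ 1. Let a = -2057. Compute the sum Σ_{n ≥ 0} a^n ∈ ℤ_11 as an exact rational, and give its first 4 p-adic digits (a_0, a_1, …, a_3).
Σ a^n = 1/(1 − a) = 1/2058;  first 4 digits = (1, 0, 5, 9)

v_11(a) = 2 ≥ 1, so the series converges in ℤ_11 to 1/(1 − a) = 1/(1 − (-2057)) = 1/2058. Expand this rational in ℤ_11: compute digits iteratively via d_i = x_i mod 11, x_{i+1} = (x_i − d_i)/11. The first 4 digits are (1, 0, 5, 9).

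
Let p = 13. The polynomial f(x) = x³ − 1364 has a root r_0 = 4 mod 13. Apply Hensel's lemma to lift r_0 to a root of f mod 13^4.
r_3 = 24522 (mod 28561)

Hensel: r_{i+1} = r_i − f(r_i)/f′(r_i) mod 13^{i+2}, where f′(x) = 3x². Iterate:
  r_0 = 4 (mod 13)
  r_1 = 17 (mod 169)
  r_2 = 355 (mod 2197)
  r_3 = 24522 (mod 28561)
Final: r = 24522 with f(r) ≡ 0 mod 13^4.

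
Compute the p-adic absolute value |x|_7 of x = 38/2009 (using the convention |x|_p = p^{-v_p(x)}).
|38/2009|_7 = 49

Step 1 — compute v_7(x) by factoring powers of 7 out of the numerator and denominator: v_7(38/2009) = -2. Step 2 — apply |x|_p = p^{-v_p(x)} = 7^{2} = 49.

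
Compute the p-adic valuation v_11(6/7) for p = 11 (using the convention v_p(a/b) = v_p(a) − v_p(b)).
v_11(6/7) = 0

Factor powers of 11 from the numerator and denominator of the reduced fraction: 6 = 11^0 · 6 and 7 = 11^0 · 7. Apply v_p(a/b) = v_p(a) − v_p(b): v_11(6/7) = 0 − 0 = 0.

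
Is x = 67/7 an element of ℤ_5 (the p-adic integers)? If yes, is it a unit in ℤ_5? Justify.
x ∈ ℤ_5^× (unit); v_5(x) = 0

ℤ_5 = {x ∈ ℚ_5 : v_5(x) ≥ 0} and ℤ_5^× = {x ∈ ℤ_5 : v_5(x) = 0}. Here v_5(67/7) = v_5(num) − v_5(den) = 0; compare against these criteria.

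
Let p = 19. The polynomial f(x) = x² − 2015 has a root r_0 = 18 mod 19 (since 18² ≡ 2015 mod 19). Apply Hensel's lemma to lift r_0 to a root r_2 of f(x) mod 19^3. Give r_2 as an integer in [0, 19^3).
r_2 = 1880 (mod 6859)

Hensel's recurrence: r_{i+1} = r_i − f(r_i)·(f′(r_i))^{-1} mod 19^{i+2}, with f′(x) = 2x. Iterate:
  r_0 = 18 (mod 19)
  r_1 = 75 (mod 361)
  r_2 = 1880 (mod 6859)
Final: r_2 = 1880, and one checks f(r_2) ≡ 0 mod 19^3.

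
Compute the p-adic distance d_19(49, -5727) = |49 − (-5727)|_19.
d_19(49, -5727) = 1/361

Step 1 — x − y = 49 − (-5727) = 5776. Step 2 — v_19(5776) = 2 (factor: 5776 = (19^2 · 16); the sign does not affect v_p). Step 3 — |x − y|_19 = 19^{-2} = 1/361.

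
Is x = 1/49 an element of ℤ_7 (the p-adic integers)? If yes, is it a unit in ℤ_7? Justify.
x ∉ ℤ_7 (v_7(x) = -2 < 0)

ℤ_7 = {x ∈ ℚ_7 : v_7(x) ≥ 0} and ℤ_7^× = {x ∈ ℤ_7 : v_7(x) = 0}. Here v_7(1/49) = v_7(num) − v_7(den) = -2; compare against these criteria.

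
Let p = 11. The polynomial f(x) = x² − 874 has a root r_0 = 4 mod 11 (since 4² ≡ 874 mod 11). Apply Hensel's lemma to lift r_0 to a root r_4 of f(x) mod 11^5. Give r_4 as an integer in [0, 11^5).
r_4 = 101358 (mod 161051)

Hensel's recurrence: r_{i+1} = r_i − f(r_i)·(f′(r_i))^{-1} mod 11^{i+2}, with f′(x) = 2x. Iterate:
  r_0 = 4 (mod 11)
  r_1 = 81 (mod 121)
  r_2 = 202 (mod 1331)
  r_3 = 13512 (mod 14641)
  r_4 = 101358 (mod 161051)
Final: r_4 = 101358, and one checks f(r_4) ≡ 0 mod 11^5.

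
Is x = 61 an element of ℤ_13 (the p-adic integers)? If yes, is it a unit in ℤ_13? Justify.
x ∈ ℤ_13^× (unit); v_13(x) = 0

ℤ_13 = {x ∈ ℚ_13 : v_13(x) ≥ 0} and ℤ_13^× = {x ∈ ℤ_13 : v_13(x) = 0}. Here v_13(61) = v_13(num) − v_13(den) = 0; compare against these criteria.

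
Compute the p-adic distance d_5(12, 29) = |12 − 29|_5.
d_5(12, 29) = 1

Step 1 — x − y = 12 − 29 = -17. Step 2 — v_5(-17) = 0 (factor: -17 = −(5^0 · 17); the sign does not affect v_p). Step 3 — |x − y|_5 = 5^{0} = 1.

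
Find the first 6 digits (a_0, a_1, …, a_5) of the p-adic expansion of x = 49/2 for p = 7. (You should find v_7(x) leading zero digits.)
(a_0, …, a_5) = (0, 0, 4, 3, 3, 3)

v_7(49/2) = 2, so a_0 = ... = a_1 = 0. Factor out: x = 7^2 · u with u = 1/2 a unit in ℤ_7. Expand u iteratively via a_{v+i} = u_i mod 7, u_{i+1} = (u_i − a_{v+i})/7:
  u_0 = 1/2;  a_2 = 4;  u_1 = (u_0 − 4)/7 = -1/2
  u_1 = -1/2;  a_3 = 3;  u_2 = (u_1 − 3)/7 = -1/2
  u_2 = -1/2;  a_4 = 3;  u_3 = (u_2 − 3)/7 = -1/2
  u_3 = -1/2;  a_5 = 3;  u_4 = (u_3 − 3)/7 = -1/2
Digits: (0, 0, 4, 3, 3, 3).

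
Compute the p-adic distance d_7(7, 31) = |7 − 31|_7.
d_7(7, 31) = 1

Step 1 — x − y = 7 − 31 = -24. Step 2 — v_7(-24) = 0 (factor: -24 = −(7^0 · 24); the sign does not affect v_p). Step 3 — |x − y|_7 = 7^{0} = 1.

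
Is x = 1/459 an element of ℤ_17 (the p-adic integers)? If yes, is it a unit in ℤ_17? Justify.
x ∉ ℤ_17 (v_17(x) = -1 < 0)

ℤ_17 = {x ∈ ℚ_17 : v_17(x) ≥ 0} and ℤ_17^× = {x ∈ ℤ_17 : v_17(x) = 0}. Here v_17(1/459) = v_17(num) − v_17(den) = -1; compare against these criteria.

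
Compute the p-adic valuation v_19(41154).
v_19(41154) = 3

v_19(n) is the largest exponent k such that 19^k divides n. Factor out: 41154 = 19^3 · 6. (Sign doesn't affect v_p.) So v_19(41154) = 3.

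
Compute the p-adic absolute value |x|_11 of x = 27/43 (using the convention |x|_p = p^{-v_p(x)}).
|27/43|_11 = 1

Step 1 — compute v_11(x) by factoring powers of 11 out of the numerator and denominator: v_11(27/43) = 0. Step 2 — apply |x|_p = p^{-v_p(x)} = 11^{0} = 1.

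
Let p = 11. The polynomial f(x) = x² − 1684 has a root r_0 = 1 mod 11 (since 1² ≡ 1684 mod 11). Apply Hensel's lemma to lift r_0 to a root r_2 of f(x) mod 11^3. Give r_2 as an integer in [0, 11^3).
r_2 = 661 (mod 1331)

Hensel's recurrence: r_{i+1} = r_i − f(r_i)·(f′(r_i))^{-1} mod 11^{i+2}, with f′(x) = 2x. Iterate:
  r_0 = 1 (mod 11)
  r_1 = 56 (mod 121)
  r_2 = 661 (mod 1331)
Final: r_2 = 661, and one checks f(r_2) ≡ 0 mod 11^3.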